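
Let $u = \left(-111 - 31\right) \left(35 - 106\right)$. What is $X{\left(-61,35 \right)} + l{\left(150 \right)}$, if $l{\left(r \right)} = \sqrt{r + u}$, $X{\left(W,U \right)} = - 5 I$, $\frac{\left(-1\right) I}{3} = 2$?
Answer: $30 + 2 \sqrt{2558} \approx 131.15$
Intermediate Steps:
$I = -6$ ($I = \left(-3\right) 2 = -6$)
$u = 10082$ ($u = \left(-142\right) \left(-71\right) = 10082$)
$X{\left(W,U \right)} = 30$ ($X{\left(W,U \right)} = \left(-5\right) \left(-6\right) = 30$)
$l{\left(r \right)} = \sqrt{10082 + r}$ ($l{\left(r \right)} = \sqrt{r + 10082} = \sqrt{10082 + r}$)
$X{\left(-61,35 \right)} + l{\left(150 \right)} = 30 + \sqrt{10082 + 150} = 30 + \sqrt{10232} = 30 + 2 \sqrt{2558}$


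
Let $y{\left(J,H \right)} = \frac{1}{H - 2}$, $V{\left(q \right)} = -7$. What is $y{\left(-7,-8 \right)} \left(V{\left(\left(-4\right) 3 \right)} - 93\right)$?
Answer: $10$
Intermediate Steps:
$y{\left(J,H \right)} = \frac{1}{-2 + H}$
$y{\left(-7,-8 \right)} \left(V{\left(\left(-4\right) 3 \right)} - 93\right) = \frac{-7 - 93}{-2 - 8} = \frac{1}{-10} \left(-100\right) = \left(- \frac{1}{10}\right) \left(-100\right) = 10$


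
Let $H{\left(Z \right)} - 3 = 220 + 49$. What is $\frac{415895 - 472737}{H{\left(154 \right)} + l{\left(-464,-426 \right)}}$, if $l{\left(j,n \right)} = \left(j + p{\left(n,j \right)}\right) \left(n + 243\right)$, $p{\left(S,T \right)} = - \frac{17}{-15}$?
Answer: $- \frac{284210}{424883} \approx -0.66891$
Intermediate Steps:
$H{\left(Z \right)} = 272$ ($H{\left(Z \right)} = 3 + \left(220 + 49\right) = 3 + 269 = 272$)
$p{\left(S,T \right)} = \frac{17}{15}$ ($p{\left(S,T \right)} = \left(-17\right) \left(- \frac{1}{15}\right) = \frac{17}{15}$)
$l{\left(j,n \right)} = \left(243 + n\right) \left(\frac{17}{15} + j\right)$ ($l{\left(j,n \right)} = \left(j + \frac{17}{15}\right) \left(n + 243\right) = \left(\frac{17}{15} + j\right) \left(243 + n\right) = \left(243 + n\right) \left(\frac{17}{15} + j\right)$)
$\frac{415895 - 472737}{H{\left(154 \right)} + l{\left(-464,-426 \right)}} = \frac{415895 - 472737}{272 + \left(\frac{1377}{5} + 243 \left(-464\right) + \frac{17}{15} \left(-426\right) - -197664\right)} = - \frac{56842}{272 + \left(\frac{1377}{5} - 112752 - \frac{2414}{5} + 197664\right)} = - \frac{56842}{272 + \frac{423523}{5}} = - \frac{56842}{\frac{424883}{5}} = \left(-56842\right) \frac{5}{424883} = - \frac{284210}{424883}$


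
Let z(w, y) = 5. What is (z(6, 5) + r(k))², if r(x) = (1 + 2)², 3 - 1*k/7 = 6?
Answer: 196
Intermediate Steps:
k = -21 (k = 21 - 7*6 = 21 - 42 = -21)
r(x) = 9 (r(x) = 3² = 9)
(z(6, 5) + r(k))² = (5 + 9)² = 14² = 196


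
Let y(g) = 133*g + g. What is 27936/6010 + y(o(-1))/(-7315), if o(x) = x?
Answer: 20515718/4396315 ≈ 4.6666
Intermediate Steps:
y(g) = 134*g
27936/6010 + y(o(-1))/(-7315) = 27936/6010 + (134*(-1))/(-7315) = 27936*(1/6010) - 134*(-1/7315) = 13968/3005 + 134/7315 = 20515718/4396315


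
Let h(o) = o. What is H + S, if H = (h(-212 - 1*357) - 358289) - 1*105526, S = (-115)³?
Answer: -1985259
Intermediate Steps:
S = -1520875
H = -464384 (H = ((-212 - 1*357) - 358289) - 1*105526 = ((-212 - 357) - 358289) - 105526 = (-569 - 358289) - 105526 = -358858 - 105526 = -464384)
H + S = -464384 - 1520875 = -1985259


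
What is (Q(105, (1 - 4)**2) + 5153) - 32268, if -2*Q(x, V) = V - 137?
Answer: -27051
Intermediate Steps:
Q(x, V) = 137/2 - V/2 (Q(x, V) = -(V - 137)/2 = -(-137 + V)/2 = 137/2 - V/2)
(Q(105, (1 - 4)**2) + 5153) - 32268 = ((137/2 - (1 - 4)**2/2) + 5153) - 32268 = ((137/2 - 1/2*(-3)**2) + 5153) - 32268 = ((137/2 - 1/2*9) + 5153) - 32268 = ((137/2 - 9/2) + 5153) - 32268 = (64 + 5153) - 32268 = 5217 - 32268 = -27051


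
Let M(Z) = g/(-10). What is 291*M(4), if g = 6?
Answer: -873/5 ≈ -174.60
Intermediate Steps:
M(Z) = -3/5 (M(Z) = 6/(-10) = 6*(-1/10) = -3/5)
291*M(4) = 291*(-3/5) = -873/5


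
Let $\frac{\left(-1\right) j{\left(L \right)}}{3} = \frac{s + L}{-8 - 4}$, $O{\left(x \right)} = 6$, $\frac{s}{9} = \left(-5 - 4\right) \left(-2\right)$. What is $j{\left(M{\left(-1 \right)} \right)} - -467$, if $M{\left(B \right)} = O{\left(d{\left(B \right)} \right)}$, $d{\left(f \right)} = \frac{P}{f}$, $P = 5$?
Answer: $509$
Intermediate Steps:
$s = 162$ ($s = 9 \left(-5 - 4\right) \left(-2\right) = 9 \left(\left(-9\right) \left(-2\right)\right) = 9 \cdot 18 = 162$)
$d{\left(f \right)} = \frac{5}{f}$
$M{\left(B \right)} = 6$
$j{\left(L \right)} = \frac{81}{2} + \frac{L}{4}$ ($j{\left(L \right)} = - 3 \frac{162 + L}{-8 - 4} = - 3 \frac{162 + L}{-12} = - 3 \left(162 + L\right) \left(- \frac{1}{12}\right) = - 3 \left(- \frac{27}{2} - \frac{L}{12}\right) = \frac{81}{2} + \frac{L}{4}$)
$j{\left(M{\left(-1 \right)} \right)} - -467 = \left(\frac{81}{2} + \frac{1}{4} \cdot 6\right) - -467 = \left(\frac{81}{2} + \frac{3}{2}\right) + 467 = 42 + 467 = 509$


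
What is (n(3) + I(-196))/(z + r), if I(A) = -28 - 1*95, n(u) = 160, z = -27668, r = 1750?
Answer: -37/25918 ≈ -0.0014276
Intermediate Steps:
I(A) = -123 (I(A) = -28 - 95 = -123)
(n(3) + I(-196))/(z + r) = (160 - 123)/(-27668 + 1750) = 37/(-25918) = 37*(-1/25918) = -37/25918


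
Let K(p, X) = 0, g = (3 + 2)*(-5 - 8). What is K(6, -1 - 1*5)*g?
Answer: 0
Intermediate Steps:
g = -65 (g = 5*(-13) = -65)
K(6, -1 - 1*5)*g = 0*(-65) = 0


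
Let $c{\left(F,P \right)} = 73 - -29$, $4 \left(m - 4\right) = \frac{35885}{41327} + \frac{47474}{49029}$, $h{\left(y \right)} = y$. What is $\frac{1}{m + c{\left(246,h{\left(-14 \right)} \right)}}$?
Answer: $\frac{8104885932}{862839272455} \approx 0.0093933$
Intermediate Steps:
$m = \frac{36140907391}{8104885932}$ ($m = 4 + \frac{\frac{35885}{41327} + \frac{47474}{49029}}{4} = 4 + \frac{1}{4} \cdot \frac{3721363663}{2026221483} = 4 + \frac{3721363663}{8104885932} = \frac{36140907391}{8104885932} \approx 4.4592$)
$c{\left(F,P \right)} = 102$ ($c{\left(F,P \right)} = 73 + 29 = 102$)
$\frac{1}{m + c{\left(246,h{\left(-14 \right)} \right)}} = \frac{1}{\frac{36140907391}{8104885932} + 102} = \frac{1}{\frac{862839272455}{8104885932}} = \frac{8104885932}{862839272455}$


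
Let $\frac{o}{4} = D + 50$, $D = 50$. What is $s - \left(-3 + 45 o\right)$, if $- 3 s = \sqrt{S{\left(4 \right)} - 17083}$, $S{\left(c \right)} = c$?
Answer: $-17997 - \frac{i \sqrt{17079}}{3} \approx -17997.0 - 43.562 i$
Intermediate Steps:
$o = 400$ ($o = 4 \left(50 + 50\right) = 4 \cdot 100 = 400$)
$s = - \frac{i \sqrt{17079}}{3}$ ($s = - \frac{\sqrt{4 - 17083}}{3} = - \frac{\sqrt{-17079}}{3} = - \frac{i \sqrt{17079}}{3} \approx - 43.562 i$)
$s - \left(-3 + 45 o\right) = - \frac{i \sqrt{17079}}{3} + \left(\left(-45\right) 400 + 3\right) = - \frac{i \sqrt{17079}}{3} + \left(-18000 + 3\right) = - \frac{i \sqrt{17079}}{3} - 17997 = -17997 - \frac{i \sqrt{17079}}{3}$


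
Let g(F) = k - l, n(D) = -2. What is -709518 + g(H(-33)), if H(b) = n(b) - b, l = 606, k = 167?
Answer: -709957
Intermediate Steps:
H(b) = -2 - b
g(F) = -439 (g(F) = 167 - 1*606 = 167 - 606 = -439)
-709518 + g(H(-33)) = -709518 - 439 = -709957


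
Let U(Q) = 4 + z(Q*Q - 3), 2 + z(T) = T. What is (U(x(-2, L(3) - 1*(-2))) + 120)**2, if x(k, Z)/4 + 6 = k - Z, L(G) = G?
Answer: 7969329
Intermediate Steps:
z(T) = -2 + T
x(k, Z) = -24 - 4*Z + 4*k (x(k, Z) = -24 + 4*(k - Z) = -24 + (-4*Z + 4*k) = -24 - 4*Z + 4*k)
U(Q) = -1 + Q**2 (U(Q) = 4 + (-2 + (Q*Q - 3)) = 4 + (-2 + (Q**2 - 3)) = 4 + (-2 + (-3 + Q**2)) = 4 + (-5 + Q**2) = -1 + Q**2)
(U(x(-2, L(3) - 1*(-2))) + 120)**2 = ((-1 + (-24 - 4*(3 - 1*(-2)) + 4*(-2))**2) + 120)**2 = ((-1 + (-24 - 4*(3 + 2) - 8)**2) + 120)**2 = ((-1 + (-24 - 4*5 - 8)**2) + 120)**2 = ((-1 + (-24 - 20 - 8)**2) + 120)**2 = ((-1 + (-52)**2) + 120)**2 = ((-1 + 2704) + 120)**2 = (2703 + 120)**2 = 2823**2 = 7969329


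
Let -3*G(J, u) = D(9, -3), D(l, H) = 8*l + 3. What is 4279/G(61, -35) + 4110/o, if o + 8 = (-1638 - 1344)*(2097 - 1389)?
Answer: -4517100703/26390800 ≈ -171.16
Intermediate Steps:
D(l, H) = 3 + 8*l
G(J, u) = -25 (G(J, u) = -(3 + 8*9)/3 = -(3 + 72)/3 = -1/3*75 = -25)
o = -2111264 (o = -8 + (-1638 - 1344)*(2097 - 1389) = -8 - 2982*708 = -8 - 2111256 = -2111264)
4279/G(61, -35) + 4110/o = 4279/(-25) + 4110/(-2111264) = 4279*(-1/25) + 4110*(-1/2111264) = -4279/25 - 2055/1055632 = -4517100703/26390800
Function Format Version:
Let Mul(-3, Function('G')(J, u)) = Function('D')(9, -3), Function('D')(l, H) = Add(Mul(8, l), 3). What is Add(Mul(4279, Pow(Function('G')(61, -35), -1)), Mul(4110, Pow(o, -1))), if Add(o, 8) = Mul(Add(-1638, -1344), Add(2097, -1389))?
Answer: Rational(-4517100703, 26390800) ≈ -171.16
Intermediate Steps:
Function('D')(l, H) = Add(3, Mul(8, l))
Function('G')(J, u) = -25 (Function('G')(J, u) = Mul(Rational(-1, 3), Add(3, Mul(8, 9))) = Mul(Rational(-1, 3), Add(3, 72)) = Mul(Rational(-1, 3), 75) = -25)
o = -2111264 (o = Add(-8, Mul(Add(-1638, -1344), Add(2097, -1389))) = Add(-8, Mul(-2982, 708)) = Add(-8, -2111256) = -2111264)
Add(Mul(4279, Pow(Function('G')(61, -35), -1)), Mul(4110, Pow(o, -1))) = Add(Mul(4279, Pow(-25, -1)), Mul(4110, Pow(-2111264, -1))) = Add(Mul(4279, Rational(-1, 25)), Mul(4110, Rational(-1, 2111264))) = Add(Rational(-4279, 25), Rational(-2055, 1055632)) = Rational(-4517100703, 26390800)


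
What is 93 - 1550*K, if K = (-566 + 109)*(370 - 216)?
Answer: 109085993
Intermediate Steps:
K = -70378 (K = -457*154 = -70378)
93 - 1550*K = 93 - 1550*(-70378) = 93 + 109085900 = 109085993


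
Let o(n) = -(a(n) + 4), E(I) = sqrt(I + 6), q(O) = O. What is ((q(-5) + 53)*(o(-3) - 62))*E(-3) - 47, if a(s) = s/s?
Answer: -47 - 3216*sqrt(3) ≈ -5617.3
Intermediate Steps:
a(s) = 1
E(I) = sqrt(6 + I)
o(n) = -5 (o(n) = -(1 + 4) = -1*5 = -5)
((q(-5) + 53)*(o(-3) - 62))*E(-3) - 47 = ((-5 + 53)*(-5 - 62))*sqrt(6 - 3) - 47 = (48*(-67))*sqrt(3) - 47 = -3216*sqrt(3) - 47 = -47 - 3216*sqrt(3)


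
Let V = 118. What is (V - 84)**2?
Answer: 1156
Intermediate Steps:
(V - 84)**2 = (118 - 84)**2 = 34**2 = 1156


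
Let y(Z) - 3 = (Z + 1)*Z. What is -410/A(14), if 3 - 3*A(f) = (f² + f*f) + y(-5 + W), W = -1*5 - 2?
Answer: 615/262 ≈ 2.3473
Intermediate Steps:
W = -7 (W = -5 - 2 = -7)
y(Z) = 3 + Z*(1 + Z) (y(Z) = 3 + (Z + 1)*Z = 3 + (1 + Z)*Z = 3 + Z*(1 + Z))
A(f) = -44 - 2*f²/3 (A(f) = 1 - ((f² + f*f) + (3 + (-5 - 7) + (-5 - 7)²))/3 = 1 - ((f² + f²) + (3 - 12 + (-12)²))/3 = 1 - (2*f² + (3 - 12 + 144))/3 = 1 - (2*f² + 135)/3 = 1 - (135 + 2*f²)/3 = 1 + (-45 - 2*f²/3) = -44 - 2*f²/3)
-410/A(14) = -410/(-44 - ⅔*14²) = -410/(-44 - ⅔*196) = -410/(-44 - 392/3) = -410/(-524/3) = -410*(-3/524) = 615/262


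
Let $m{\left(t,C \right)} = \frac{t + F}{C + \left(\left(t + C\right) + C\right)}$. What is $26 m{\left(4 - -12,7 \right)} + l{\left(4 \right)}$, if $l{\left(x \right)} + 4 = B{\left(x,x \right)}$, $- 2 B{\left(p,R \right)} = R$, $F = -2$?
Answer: $\frac{142}{37} \approx 3.8378$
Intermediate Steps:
$B{\left(p,R \right)} = - \frac{R}{2}$
$l{\left(x \right)} = -4 - \frac{x}{2}$
$m{\left(t,C \right)} = \frac{-2 + t}{t + 3 C}$ ($m{\left(t,C \right)} = \frac{t - 2}{C + \left(\left(t + C\right) + C\right)} = \frac{-2 + t}{C + \left(\left(C + t\right) + C\right)} = \frac{-2 + t}{C + \left(t + 2 C\right)} = \frac{-2 + t}{t + 3 C}$)
$26 m{\left(4 - -12,7 \right)} + l{\left(4 \right)} = 26 \frac{-2 + \left(4 - -12\right)}{\left(4 - -12\right) + 3 \cdot 7} - 6 = 26 \frac{-2 + \left(4 + 12\right)}{\left(4 + 12\right) + 21} - 6 = 26 \frac{-2 + 16}{16 + 21} - 6 = 26 \cdot \frac{1}{37} \cdot 14 - 6 = 26 \cdot \frac{14}{37} - 6 = \frac{364}{37} - 6 = \frac{142}{37}$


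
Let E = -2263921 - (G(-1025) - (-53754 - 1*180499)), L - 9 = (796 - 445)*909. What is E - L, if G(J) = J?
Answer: -2816217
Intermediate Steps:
L = 319068 (L = 9 + (796 - 445)*909 = 9 + 351*909 = 9 + 319059 = 319068)
E = -2497149 (E = -2263921 - (-1025 - (-53754 - 1*180499)) = -2263921 - (-1025 - (-53754 - 180499)) = -2263921 - (-1025 - 1*(-234253)) = -2263921 - (-1025 + 234253) = -2263921 - 1*233228 = -2263921 - 233228 = -2497149)
E - L = -2497149 - 1*319068 = -2497149 - 319068 = -2816217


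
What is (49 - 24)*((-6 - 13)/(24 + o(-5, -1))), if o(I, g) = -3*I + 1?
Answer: -95/8 ≈ -11.875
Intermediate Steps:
o(I, g) = 1 - 3*I
(49 - 24)*((-6 - 13)/(24 + o(-5, -1))) = (49 - 24)*((-6 - 13)/(24 + (1 - 3*(-5)))) = 25*(-19/(24 + (1 + 15))) = 25*(-19/(24 + 16)) = 25*(-19/40) = -95/8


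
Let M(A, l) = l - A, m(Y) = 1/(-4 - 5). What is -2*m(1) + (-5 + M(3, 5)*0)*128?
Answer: -5758/9 ≈ -639.78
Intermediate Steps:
m(Y) = -⅑ (m(Y) = 1/(-9) = -⅑)
-2*m(1) + (-5 + M(3, 5)*0)*128 = -2*(-⅑) + (-5 + (5 - 1*3)*0)*128 = 2/9 + (-5 + (5 - 3)*0)*128 = 2/9 + (-5 + 2*0)*128 = 2/9 + (-5 + 0)*128 = 2/9 - 5*128 = 2/9 - 640 = -5758/9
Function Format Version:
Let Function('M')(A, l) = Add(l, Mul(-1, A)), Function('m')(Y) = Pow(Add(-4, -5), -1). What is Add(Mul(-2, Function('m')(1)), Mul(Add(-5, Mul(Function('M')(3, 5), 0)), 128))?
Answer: Rational(-5758, 9) ≈ -639.78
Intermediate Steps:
Function('m')(Y) = Rational(-1, 9) (Function('m')(Y) = Pow(-9, -1) = Rational(-1, 9))
Add(Mul(-2, Function('m')(1)), Mul(Add(-5, Mul(Function('M')(3, 5), 0)), 128)) = Add(Mul(-2, Rational(-1, 9)), Mul(Add(-5, Mul(Add(5, Mul(-1, 3)), 0)), 128)) = Add(Rational(2, 9), Mul(Add(-5, Mul(Add(5, -3), 0)), 128)) = Add(Rational(2, 9), Mul(Add(-5, Mul(2, 0)), 128)) = Add(Rational(2, 9), Mul(Add(-5, 0), 128)) = Add(Rational(2, 9), Mul(-5, 128)) = Add(Rational(2, 9), -640) = Rational(-5758, 9)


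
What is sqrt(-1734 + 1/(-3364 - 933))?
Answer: I*sqrt(32016942703)/4297 ≈ 41.641*I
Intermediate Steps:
sqrt(-1734 + 1/(-3364 - 933)) = sqrt(-1734 + 1/(-4297)) = sqrt(-1734 - 1/4297) = sqrt(-7450999/4297) = I*sqrt(32016942703)/4297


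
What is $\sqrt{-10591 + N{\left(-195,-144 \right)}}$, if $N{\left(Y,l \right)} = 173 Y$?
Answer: $i \sqrt{44326} \approx 210.54 i$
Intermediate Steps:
$\sqrt{-10591 + N{\left(-195,-144 \right)}} = \sqrt{-10591 + 173 \left(-195\right)} = \sqrt{-10591 - 33735} = \sqrt{-44326} = i \sqrt{44326}$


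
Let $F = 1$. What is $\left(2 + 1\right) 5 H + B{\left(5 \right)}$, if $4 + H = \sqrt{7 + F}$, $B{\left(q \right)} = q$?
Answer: $-55 + 30 \sqrt{2} \approx -12.574$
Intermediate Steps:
$H = -4 + 2 \sqrt{2}$ ($H = -4 + \sqrt{7 + 1} = -4 + \sqrt{8} = -4 + 2 \sqrt{2} \approx -1.1716$)
$\left(2 + 1\right) 5 H + B{\left(5 \right)} = \left(2 + 1\right) 5 \left(-4 + 2 \sqrt{2}\right) + 5 = 3 \cdot 5 \left(-4 + 2 \sqrt{2}\right) + 5 = 15 \left(-4 + 2 \sqrt{2}\right) + 5 = \left(-60 + 30 \sqrt{2}\right) + 5 = -55 + 30 \sqrt{2}$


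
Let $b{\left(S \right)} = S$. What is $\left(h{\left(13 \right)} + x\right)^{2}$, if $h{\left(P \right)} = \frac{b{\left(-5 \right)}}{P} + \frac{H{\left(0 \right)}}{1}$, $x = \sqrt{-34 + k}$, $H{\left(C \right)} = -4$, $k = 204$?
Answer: $\frac{31979}{169} - \frac{114 \sqrt{170}}{13} \approx 74.888$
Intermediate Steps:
$x = \sqrt{170}$ ($x = \sqrt{-34 + 204} = \sqrt{170} \approx 13.038$)
$h{\left(P \right)} = -4 - \frac{5}{P}$ ($h{\left(P \right)} = - \frac{5}{P} - \frac{4}{1} = - \frac{5}{P} - 4 = -4 - \frac{5}{P}$)
$\left(h{\left(13 \right)} + x\right)^{2} = \left(\left(-4 - \frac{5}{13}\right) + \sqrt{170}\right)^{2} = \left(- \frac{57}{13} + \sqrt{170}\right)^{2}$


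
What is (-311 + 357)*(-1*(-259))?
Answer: 11914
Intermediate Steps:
(-311 + 357)*(-1*(-259)) = 46*259 = 11914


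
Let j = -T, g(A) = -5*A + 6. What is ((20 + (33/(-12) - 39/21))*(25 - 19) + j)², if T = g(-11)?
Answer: 192721/196 ≈ 983.27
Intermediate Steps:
g(A) = 6 - 5*A
T = 61 (T = 6 - 5*(-11) = 6 + 55 = 61)
j = -61 (j = -1*61 = -61)
((20 + (33/(-12) - 39/21))*(25 - 19) + j)² = ((20 + (33/(-12) - 39/21))*(25 - 19) - 61)² = ((20 + (33*(-1/12) - 39*1/21))*6 - 61)² = ((20 + (-11/4 - 13/7))*6 - 61)² = ((20 - 129/28)*6 - 61)² = ((431/28)*6 - 61)² = (1293/14 - 61)² = (439/14)² = 192721/196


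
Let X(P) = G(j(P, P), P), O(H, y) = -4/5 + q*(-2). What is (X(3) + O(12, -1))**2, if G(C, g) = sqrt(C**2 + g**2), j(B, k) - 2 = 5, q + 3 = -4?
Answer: 5806/25 + 132*sqrt(58)/5 ≈ 433.30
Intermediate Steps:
q = -7 (q = -3 - 4 = -7)
O(H, y) = 66/5 (O(H, y) = -4/5 - 7*(-2) = -4*1/5 + 14 = -4/5 + 14 = 66/5)
j(B, k) = 7 (j(B, k) = 2 + 5 = 7)
X(P) = sqrt(49 + P**2) (X(P) = sqrt(7**2 + P**2) = sqrt(49 + P**2))
(X(3) + O(12, -1))**2 = (sqrt(49 + 3**2) + 66/5)**2 = (sqrt(49 + 9) + 66/5)**2 = (sqrt(58) + 66/5)**2 = (66/5 + sqrt(58))**2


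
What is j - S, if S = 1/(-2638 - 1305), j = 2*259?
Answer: 2042475/3943 ≈ 518.00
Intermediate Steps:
j = 518
S = -1/3943 (S = 1/(-3943) = -1/3943 ≈ -0.00025361)
j - S = 518 - 1*(-1/3943) = 518 + 1/3943 = 2042475/3943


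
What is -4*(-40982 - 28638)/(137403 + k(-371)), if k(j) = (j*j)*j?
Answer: -17405/3182963 ≈ -0.0054682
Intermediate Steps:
k(j) = j³ (k(j) = j²*j = j³)
-4*(-40982 - 28638)/(137403 + k(-371)) = -4*(-40982 - 28638)/(137403 + (-371)³) = -(-278480)/(137403 - 51064811) = -(-278480)/(-50927408) = -(-278480)*(-1)/50927408 = -4*17405/12731852 = -17405/3182963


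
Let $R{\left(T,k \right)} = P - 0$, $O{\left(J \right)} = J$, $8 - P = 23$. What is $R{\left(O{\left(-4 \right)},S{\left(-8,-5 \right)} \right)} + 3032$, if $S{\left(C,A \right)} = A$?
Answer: $3017$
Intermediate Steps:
$P = -15$ ($P = 8 - 23 = -15$)
$R{\left(T,k \right)} = -15$ ($R{\left(T,k \right)} = -15 - 0 = -15 + 0 = -15$)
$R{\left(O{\left(-4 \right)},S{\left(-8,-5 \right)} \right)} + 3032 = -15 + 3032 = 3017$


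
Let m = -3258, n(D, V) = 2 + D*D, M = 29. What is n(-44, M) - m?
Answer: 5196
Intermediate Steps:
n(D, V) = 2 + D²
n(-44, M) - m = (2 + (-44)²) - 1*(-3258) = (2 + 1936) + 3258 = 1938 + 3258 = 5196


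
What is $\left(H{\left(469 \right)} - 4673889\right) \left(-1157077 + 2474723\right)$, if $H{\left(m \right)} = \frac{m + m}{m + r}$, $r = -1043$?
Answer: $- \frac{252499865239336}{41} \approx -6.1585 \cdot 10^{12}$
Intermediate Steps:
$H{\left(m \right)} = \frac{2 m}{-1043 + m}$ ($H{\left(m \right)} = \frac{m + m}{m - 1043} = \frac{2 m}{-1043 + m}$)
$\left(H{\left(469 \right)} - 4673889\right) \left(-1157077 + 2474723\right) = \left(2 \cdot 469 \frac{1}{-1043 + 469} - 4673889\right) \left(-1157077 + 2474723\right) = \left(2 \cdot 469 \frac{1}{-574} - 4673889\right) 1317646 = \left(2 \cdot 469 \left(- \frac{1}{574}\right) - 4673889\right) 1317646 = \left(- \frac{67}{41} - 4673889\right) 1317646 = \left(- \frac{191629516}{41}\right) 1317646 = - \frac{252499865239336}{41}$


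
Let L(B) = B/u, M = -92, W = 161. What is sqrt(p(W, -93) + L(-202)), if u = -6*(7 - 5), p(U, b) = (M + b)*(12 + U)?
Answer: I*sqrt(1151574)/6 ≈ 178.85*I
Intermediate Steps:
p(U, b) = (-92 + b)*(12 + U)
u = -12 (u = -6*2 = -12)
L(B) = -B/12 (L(B) = B/(-12) = B*(-1/12) = -B/12)
sqrt(p(W, -93) + L(-202)) = sqrt((-1104 - 92*161 + 12*(-93) + 161*(-93)) - 1/12*(-202)) = sqrt((-1104 - 14812 - 1116 - 14973) + 101/6) = sqrt(-32005 + 101/6) = sqrt(-191929/6) = I*sqrt(1151574)/6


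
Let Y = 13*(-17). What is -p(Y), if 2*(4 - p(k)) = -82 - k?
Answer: 131/2 ≈ 65.500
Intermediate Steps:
Y = -221
p(k) = 45 + k/2 (p(k) = 4 - (-82 - k)/2 = 4 + (41 + k/2) = 45 + k/2)
-p(Y) = -(45 + (½)*(-221)) = -(45 - 221/2) = -1*(-131/2) = 131/2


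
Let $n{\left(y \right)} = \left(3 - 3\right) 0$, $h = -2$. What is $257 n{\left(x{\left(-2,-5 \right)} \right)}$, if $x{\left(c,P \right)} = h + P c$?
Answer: $0$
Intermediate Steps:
$x{\left(c,P \right)} = -2 + P c$
$n{\left(y \right)} = 0$ ($n{\left(y \right)} = 0 \cdot 0 = 0$)
$257 n{\left(x{\left(-2,-5 \right)} \right)} = 257 \cdot 0 = 0$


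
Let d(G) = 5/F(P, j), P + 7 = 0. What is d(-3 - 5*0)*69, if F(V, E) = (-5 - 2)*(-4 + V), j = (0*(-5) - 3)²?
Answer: 345/77 ≈ 4.4805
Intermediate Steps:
P = -7 (P = -7 + 0 = -7)
j = 9 (j = (0 - 3)² = (-3)² = 9)
F(V, E) = 28 - 7*V (F(V, E) = -7*(-4 + V) = 28 - 7*V)
d(G) = 5/77 (d(G) = 5/(28 - 7*(-7)) = 5/(28 + 49) = 5/77)
d(-3 - 5*0)*69 = (5/77)*69 = 345/77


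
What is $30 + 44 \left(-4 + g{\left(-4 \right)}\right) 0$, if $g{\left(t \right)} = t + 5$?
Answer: $30$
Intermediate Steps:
$g{\left(t \right)} = 5 + t$
$30 + 44 \left(-4 + g{\left(-4 \right)}\right) 0 = 30 + 44 \left(-4 + \left(5 - 4\right)\right) 0 = 30 + 44 \left(-4 + 1\right) 0 = 30 + 44 \left(\left(-3\right) 0\right) = 30 + 44 \cdot 0 = 30 + 0 = 30$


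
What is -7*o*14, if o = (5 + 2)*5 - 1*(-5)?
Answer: -3920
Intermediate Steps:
o = 40 (o = 7*5 + 5 = 35 + 5 = 40)
-7*o*14 = -7*40*14 = -280*14 = -3920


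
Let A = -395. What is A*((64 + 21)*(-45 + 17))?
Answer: 940100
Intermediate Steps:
A*((64 + 21)*(-45 + 17)) = -395*(64 + 21)*(-45 + 17) = -33575*(-28) = -395*(-2380) = 940100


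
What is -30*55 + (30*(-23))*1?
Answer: -2340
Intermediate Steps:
-30*55 + (30*(-23))*1 = -1650 - 690*1 = -1650 - 690 = -2340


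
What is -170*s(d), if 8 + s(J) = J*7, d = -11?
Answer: 14450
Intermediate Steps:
s(J) = -8 + 7*J (s(J) = -8 + J*7 = -8 + 7*J)
-170*s(d) = -170*(-8 + 7*(-11)) = -170*(-8 - 77) = -170*(-85) = 14450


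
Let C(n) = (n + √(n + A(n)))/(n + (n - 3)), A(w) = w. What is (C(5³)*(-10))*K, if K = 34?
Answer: -42500/247 - 1700*√10/247 ≈ -193.83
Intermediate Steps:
C(n) = (n + √2*√n)/(-3 + 2*n) (C(n) = (n + √(n + n))/(n + (n - 3)) = (n + √(2*n))/(n + (-3 + n)) = (n + √2*√n)/(-3 + 2*n))
(C(5³)*(-10))*K = (((5³ + √2*√(5³))/(-3 + 2*5³))*(-10))*34 = (((125 + √2*√125)/(-3 + 2*125))*(-10))*34 = (((125 + √2*(5*√5))/(-3 + 250))*(-10))*34 = (((125 + 5*√10)/247)*(-10))*34 = ((125/247 + 5*√10/247)*(-10))*34 = (-1250/247 - 50*√10/247)*34 = -42500/247 - 1700*√10/247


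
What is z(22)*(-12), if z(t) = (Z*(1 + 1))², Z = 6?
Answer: -1728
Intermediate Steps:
z(t) = 144 (z(t) = (6*(1 + 1))² = (6*2)² = 12² = 144)
z(22)*(-12) = 144*(-12) = -1728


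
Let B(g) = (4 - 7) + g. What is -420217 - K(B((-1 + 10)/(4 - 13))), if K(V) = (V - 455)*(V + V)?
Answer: -423889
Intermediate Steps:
B(g) = -3 + g
K(V) = 2*V*(-455 + V) (K(V) = (-455 + V)*(2*V) = 2*V*(-455 + V))
-420217 - K(B((-1 + 10)/(4 - 13))) = -420217 - 2*(-3 + (-1 + 10)/(4 - 13))*(-455 + (-3 + (-1 + 10)/(4 - 13))) = -420217 - 2*(-3 + 9/(-9))*(-455 + (-3 + 9/(-9))) = -420217 - 2*(-3 + 9*(-1/9))*(-455 + (-3 + 9*(-1/9))) = -420217 - 2*(-3 - 1)*(-455 + (-3 - 1)) = -420217 - 2*(-4)*(-455 - 4) = -420217 - 2*(-4)*(-459) = -420217 - 1*3672 = -420217 - 3672 = -423889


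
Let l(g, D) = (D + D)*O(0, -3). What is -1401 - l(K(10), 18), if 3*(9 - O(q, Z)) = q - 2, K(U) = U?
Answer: -1749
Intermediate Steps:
O(q, Z) = 29/3 - q/3 (O(q, Z) = 9 - (q - 2)/3 = 9 - (-2 + q)/3 = 9 + (⅔ - q/3) = 29/3 - q/3)
l(g, D) = 58*D/3 (l(g, D) = (D + D)*(29/3 - ⅓*0) = (2*D)*(29/3 + 0) = (2*D)*(29/3) = 58*D/3)
-1401 - l(K(10), 18) = -1401 - 58*18/3 = -1401 - 1*348 = -1401 - 348 = -1749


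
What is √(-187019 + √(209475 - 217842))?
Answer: √(-187019 + I*√8367) ≈ 0.106 + 432.46*I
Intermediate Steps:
√(-187019 + √(209475 - 217842)) = √(-187019 + √(-8367)) = √(-187019 + I*√8367)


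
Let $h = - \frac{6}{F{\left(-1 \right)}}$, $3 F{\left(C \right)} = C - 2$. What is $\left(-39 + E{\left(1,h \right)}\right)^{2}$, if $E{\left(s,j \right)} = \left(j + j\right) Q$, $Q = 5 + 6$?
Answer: $8649$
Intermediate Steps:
$Q = 11$
$F{\left(C \right)} = - \frac{2}{3} + \frac{C}{3}$ ($F{\left(C \right)} = \frac{C - 2}{3} = \frac{-2 + C}{3} = - \frac{2}{3} + \frac{C}{3}$)
$h = 6$ ($h = - \frac{6}{- \frac{2}{3} + \frac{1}{3} \left(-1\right)} = - \frac{6}{- \frac{2}{3} - \frac{1}{3}} = - \frac{6}{-1} = \left(-6\right) \left(-1\right) = 6$)
$E{\left(s,j \right)} = 22 j$ ($E{\left(s,j \right)} = \left(j + j\right) 11 = 2 j 11 = 22 j$)
$\left(-39 + E{\left(1,h \right)}\right)^{2} = \left(-39 + 22 \cdot 6\right)^{2} = \left(-39 + 132\right)^{2} = 93^{2} = 8649$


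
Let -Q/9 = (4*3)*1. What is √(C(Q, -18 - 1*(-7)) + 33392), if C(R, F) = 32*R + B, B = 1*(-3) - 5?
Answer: 2*√7482 ≈ 173.00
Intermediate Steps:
B = -8 (B = -3 - 5 = -8)
Q = -108 (Q = -9*4*3 = -108 ≈ -108.00)
C(R, F) = -8 + 32*R (C(R, F) = 32*R - 8 = -8 + 32*R)
√(C(Q, -18 - 1*(-7)) + 33392) = √((-8 + 32*(-108)) + 33392) = √((-8 - 3456) + 33392) = √(-3464 + 33392) = √29928 = 2*√7482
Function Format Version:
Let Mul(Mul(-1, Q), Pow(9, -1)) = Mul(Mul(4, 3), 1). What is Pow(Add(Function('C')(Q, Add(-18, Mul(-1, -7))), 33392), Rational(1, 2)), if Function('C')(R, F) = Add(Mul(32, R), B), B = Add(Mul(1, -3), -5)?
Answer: Mul(2, Pow(7482, Rational(1, 2))) ≈ 173.00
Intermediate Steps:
B = -8 (B = Add(-3, -5) = -8)
Q = -108 (Q = Mul(-9, Mul(Mul(4, 3), 1)) = Mul(-9, Mul(12, 1)) = Mul(-9, 12) = -108)
Function('C')(R, F) = Add(-8, Mul(32, R)) (Function('C')(R, F) = Add(Mul(32, R), -8) = Add(-8, Mul(32, R)))
Pow(Add(Function('C')(Q, Add(-18, Mul(-1, -7))), 33392), Rational(1, 2)) = Pow(Add(Add(-8, Mul(32, -108)), 33392), Rational(1, 2)) = Pow(Add(Add(-8, -3456), 33392), Rational(1, 2)) = Pow(Add(-3464, 33392), Rational(1, 2)) = Pow(29928, Rational(1, 2)) = Mul(2, Pow(7482, Rational(1, 2)))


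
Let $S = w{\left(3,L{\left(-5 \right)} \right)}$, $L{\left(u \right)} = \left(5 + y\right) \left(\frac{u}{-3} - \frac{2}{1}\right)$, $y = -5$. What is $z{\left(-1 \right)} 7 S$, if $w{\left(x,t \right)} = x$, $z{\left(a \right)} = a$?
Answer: $-21$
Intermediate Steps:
$L{\left(u \right)} = 0$ ($L{\left(u \right)} = \left(5 - 5\right) \left(\frac{u}{-3} - \frac{2}{1}\right) = 0 \left(u \left(- \frac{1}{3}\right) - 2\right) = 0 \left(- \frac{u}{3} - 2\right) = 0 \left(-2 - \frac{u}{3}\right) = 0$)
$S = 3$
$z{\left(-1 \right)} 7 S = \left(-1\right) 7 \cdot 3 = \left(-7\right) 3 = -21$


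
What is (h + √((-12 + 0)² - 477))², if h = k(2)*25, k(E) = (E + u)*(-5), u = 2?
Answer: 249667 - 3000*I*√37 ≈ 2.4967e+5 - 18248.0*I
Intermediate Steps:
k(E) = -10 - 5*E (k(E) = (E + 2)*(-5) = (2 + E)*(-5) = -10 - 5*E)
h = -500 (h = (-10 - 5*2)*25 = (-10 - 10)*25 = -20*25 = -500)
(h + √((-12 + 0)² - 477))² = (-500 + √((-12 + 0)² - 477))² = (-500 + √((-12)² - 477))² = (-500 + √(144 - 477))² = (-500 + √(-333))² = (-500 + 3*I*√37)²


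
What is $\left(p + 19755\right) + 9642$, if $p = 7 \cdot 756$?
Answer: $34689$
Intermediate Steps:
$p = 5292$
$\left(p + 19755\right) + 9642 = \left(5292 + 19755\right) + 9642 = 25047 + 9642 = 34689$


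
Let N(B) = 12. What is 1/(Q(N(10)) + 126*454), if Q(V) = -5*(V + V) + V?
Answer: 1/57096 ≈ 1.7514e-5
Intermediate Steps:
Q(V) = -9*V (Q(V) = -10*V + V = -9*V)
1/(Q(N(10)) + 126*454) = 1/(-9*12 + 126*454) = 1/(-108 + 57204) = 1/57096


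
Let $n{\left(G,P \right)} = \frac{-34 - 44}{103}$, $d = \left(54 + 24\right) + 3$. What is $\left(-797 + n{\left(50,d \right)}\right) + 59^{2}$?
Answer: $\frac{276374}{103} \approx 2683.2$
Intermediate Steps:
$d = 81$ ($d = 78 + 3 = 81$)
$n{\left(G,P \right)} = - \frac{78}{103}$ ($n{\left(G,P \right)} = \left(-34 - 44\right) \frac{1}{103} = \left(-78\right) \frac{1}{103} = - \frac{78}{103}$)
$\left(-797 + n{\left(50,d \right)}\right) + 59^{2} = \left(-797 - \frac{78}{103}\right) + 59^{2} = - \frac{82169}{103} + 3481 = \frac{276374}{103}$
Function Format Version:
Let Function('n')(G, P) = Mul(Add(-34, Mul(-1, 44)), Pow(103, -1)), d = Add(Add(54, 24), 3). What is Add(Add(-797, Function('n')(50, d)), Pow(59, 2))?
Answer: Rational(276374, 103) ≈ 2683.2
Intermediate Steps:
d = 81 (d = Add(78, 3) = 81)
Function('n')(G, P) = Rational(-78, 103) (Function('n')(G, P) = Mul(Add(-34, -44), Rational(1, 103)) = Mul(-78, Rational(1, 103)) = Rational(-78, 103))
Add(Add(-797, Function('n')(50, d)), Pow(59, 2)) = Add(Add(-797, Rational(-78, 103)), Pow(59, 2)) = Add(Rational(-82169, 103), 3481) = Rational(276374, 103)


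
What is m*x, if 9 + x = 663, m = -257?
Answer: -168078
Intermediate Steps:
x = 654 (x = -9 + 663 = 654)
m*x = -257*654 = -168078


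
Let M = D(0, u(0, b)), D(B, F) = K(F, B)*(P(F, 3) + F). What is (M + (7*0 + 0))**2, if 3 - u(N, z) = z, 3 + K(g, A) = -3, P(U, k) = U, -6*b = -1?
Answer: 1156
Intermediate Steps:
b = 1/6 (b = -1/6*(-1) = 1/6 ≈ 0.16667)
K(g, A) = -6 (K(g, A) = -3 - 3 = -6)
u(N, z) = 3 - z
D(B, F) = -12*F (D(B, F) = -6*(F + F) = -12*F)
M = -34 (M = -12*(3 - 1*1/6) = -12*(3 - 1/6) = -12*17/6 = -34)
(M + (7*0 + 0))**2 = (-34 + (7*0 + 0))**2 = (-34 + (0 + 0))**2 = (-34 + 0)**2 = (-34)**2 = 1156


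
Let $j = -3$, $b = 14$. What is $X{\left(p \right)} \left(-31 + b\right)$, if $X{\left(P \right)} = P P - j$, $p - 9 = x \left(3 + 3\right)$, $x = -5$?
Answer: $-7548$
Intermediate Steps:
$p = -21$ ($p = 9 - 5 \left(3 + 3\right) = 9 - 30 = -21$)
$X{\left(P \right)} = 3 + P^{2}$ ($X{\left(P \right)} = P P - -3 = P^{2} + 3 = 3 + P^{2}$)
$X{\left(p \right)} \left(-31 + b\right) = \left(3 + \left(-21\right)^{2}\right) \left(-31 + 14\right) = \left(3 + 441\right) \left(-17\right) = 444 \left(-17\right) = -7548$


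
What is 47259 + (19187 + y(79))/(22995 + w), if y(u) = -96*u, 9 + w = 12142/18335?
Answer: 19918012242073/421460452 ≈ 47260.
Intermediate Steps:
w = -152873/18335 (w = -9 + 12142/18335 = -152873/18335 ≈ -8.3378)
47259 + (19187 + y(79))/(22995 + w) = 47259 + (19187 - 96*79)/(22995 - 152873/18335) = 47259 + (19187 - 7584)/(421460452/18335) = 47259 + 11603*(18335/421460452) = 47259 + 212741005/421460452 = 19918012242073/421460452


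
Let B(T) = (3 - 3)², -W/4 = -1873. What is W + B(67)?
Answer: 7492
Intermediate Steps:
W = 7492 (W = -4*(-1873) = 7492)
B(T) = 0 (B(T) = 0² = 0)
W + B(67) = 7492 + 0 = 7492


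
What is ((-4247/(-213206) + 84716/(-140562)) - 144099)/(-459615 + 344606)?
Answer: 2159235828838055/1723332910867974 ≈ 1.2529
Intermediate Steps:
((-4247/(-213206) + 84716/(-140562)) - 144099)/(-459615 + 344606) = ((-4247*(-1/213206) + 84716*(-1/140562)) - 144099)/(-115009) = ((4247/213206 - 42358/70281) - 144099)*(-1/115009) = (-8732496341/14984330886 - 144099)*(-1/115009) = -2159235828838055/14984330886*(-1/115009) = 2159235828838055/1723332910867974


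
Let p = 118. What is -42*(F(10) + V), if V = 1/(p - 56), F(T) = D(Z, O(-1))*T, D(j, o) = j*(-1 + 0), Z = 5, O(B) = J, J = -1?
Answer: 65079/31 ≈ 2099.3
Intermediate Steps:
O(B) = -1
D(j, o) = -j (D(j, o) = j*(-1) = -j)
F(T) = -5*T (F(T) = (-1*5)*T = -5*T)
V = 1/62 (V = 1/(118 - 56) = 1/62 ≈ 0.016129)
-42*(F(10) + V) = -42*(-5*10 + 1/62) = -42*(-50 + 1/62) = -42*(-3099/62) = 65079/31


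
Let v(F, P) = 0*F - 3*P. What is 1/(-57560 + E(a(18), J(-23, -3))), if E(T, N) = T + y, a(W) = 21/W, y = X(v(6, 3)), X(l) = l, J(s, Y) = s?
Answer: -6/345407 ≈ -1.7371e-5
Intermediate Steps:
v(F, P) = -3*P (v(F, P) = 0 - 3*P = -3*P)
y = -9 (y = -3*3 = -9)
E(T, N) = -9 + T (E(T, N) = T - 9 = -9 + T)
1/(-57560 + E(a(18), J(-23, -3))) = 1/(-57560 + (-9 + 21/18)) = 1/(-57560 + (-9 + 21*(1/18))) = 1/(-57560 + (-9 + 7/6)) = 1/(-57560 - 47/6) = 1/(-345407/6) = -6/345407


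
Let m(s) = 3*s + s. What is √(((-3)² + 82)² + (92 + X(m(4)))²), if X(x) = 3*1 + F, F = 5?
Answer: √18281 ≈ 135.21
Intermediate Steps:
m(s) = 4*s
X(x) = 8 (X(x) = 3*1 + 5 = 3 + 5 = 8)
√(((-3)² + 82)² + (92 + X(m(4)))²) = √(((-3)² + 82)² + (92 + 8)²) = √((9 + 82)² + 100²) = √(91² + 10000) = √(8281 + 10000) = √18281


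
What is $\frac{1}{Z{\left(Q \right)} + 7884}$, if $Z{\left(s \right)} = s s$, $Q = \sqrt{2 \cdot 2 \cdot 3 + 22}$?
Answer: $\frac{1}{7918} \approx 0.00012629$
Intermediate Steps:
$Q = \sqrt{34}$ ($Q = \sqrt{4 \cdot 3 + 22} = \sqrt{12 + 22} = \sqrt{34} \approx 5.8309$)
$Z{\left(s \right)} = s^{2}$
$\frac{1}{Z{\left(Q \right)} + 7884} = \frac{1}{\left(\sqrt{34}\right)^{2} + 7884} = \frac{1}{34 + 7884} = \frac{1}{7918}$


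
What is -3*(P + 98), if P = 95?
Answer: -579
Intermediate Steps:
-3*(P + 98) = -3*(95 + 98) = -3*193 = -579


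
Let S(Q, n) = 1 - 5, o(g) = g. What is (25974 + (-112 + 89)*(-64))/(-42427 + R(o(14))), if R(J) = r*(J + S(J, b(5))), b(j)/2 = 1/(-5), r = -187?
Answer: -27446/44297 ≈ -0.61959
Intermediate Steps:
b(j) = -2/5 (b(j) = 2/(-5) = 2*(-1/5) = -2/5)
S(Q, n) = -4
R(J) = 748 - 187*J (R(J) = -187*(J - 4) = -187*(-4 + J) = 748 - 187*J)
(25974 + (-112 + 89)*(-64))/(-42427 + R(o(14))) = (25974 + (-112 + 89)*(-64))/(-42427 + (748 - 187*14)) = (25974 - 23*(-64))/(-42427 + (748 - 2618)) = (25974 + 1472)/(-42427 - 1870) = 27446/(-44297) = 27446*(-1/44297) = -27446/44297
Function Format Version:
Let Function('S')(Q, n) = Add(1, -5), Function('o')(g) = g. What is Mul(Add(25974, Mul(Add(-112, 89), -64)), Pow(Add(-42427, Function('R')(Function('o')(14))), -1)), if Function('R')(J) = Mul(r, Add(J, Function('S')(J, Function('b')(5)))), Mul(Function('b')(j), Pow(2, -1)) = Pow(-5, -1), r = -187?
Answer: Rational(-27446, 44297) ≈ -0.61959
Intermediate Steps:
Function('b')(j) = Rational(-2, 5) (Function('b')(j) = Mul(2, Pow(-5, -1)) = Mul(2, Rational(-1, 5)) = Rational(-2, 5))
Function('S')(Q, n) = -4
Function('R')(J) = Add(748, Mul(-187, J)) (Function('R')(J) = Mul(-187, Add(J, -4)) = Mul(-187, Add(-4, J)) = Add(748, Mul(-187, J)))
Mul(Add(25974, Mul(Add(-112, 89), -64)), Pow(Add(-42427, Function('R')(Function('o')(14))), -1)) = Mul(Add(25974, Mul(Add(-112, 89), -64)), Pow(Add(-42427, Add(748, Mul(-187, 14))), -1)) = Mul(Add(25974, Mul(-23, -64)), Pow(Add(-42427, Add(748, -2618)), -1)) = Mul(Add(25974, 1472), Pow(Add(-42427, -1870), -1)) = Mul(27446, Pow(-44297, -1)) = Mul(27446, Rational(-1, 44297)) = Rational(-27446, 44297)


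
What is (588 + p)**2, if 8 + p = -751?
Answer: 29241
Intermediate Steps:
p = -759 (p = -8 - 751 = -759)
(588 + p)**2 = (588 - 759)**2 = (-171)**2 = 29241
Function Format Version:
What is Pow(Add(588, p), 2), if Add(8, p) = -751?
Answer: 29241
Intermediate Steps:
p = -759 (p = Add(-8, -751) = -759)
Pow(Add(588, p), 2) = Pow(Add(588, -759), 2) = Pow(-171, 2) = 29241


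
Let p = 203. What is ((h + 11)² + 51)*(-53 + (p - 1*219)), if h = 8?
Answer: -28428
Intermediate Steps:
((h + 11)² + 51)*(-53 + (p - 1*219)) = ((8 + 11)² + 51)*(-53 + (203 - 1*219)) = (19² + 51)*(-53 + (203 - 219)) = (361 + 51)*(-53 - 16) = 412*(-69) = -28428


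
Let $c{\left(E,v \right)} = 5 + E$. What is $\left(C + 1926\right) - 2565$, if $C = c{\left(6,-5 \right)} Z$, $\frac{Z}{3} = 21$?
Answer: $54$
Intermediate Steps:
$Z = 63$ ($Z = 3 \cdot 21 = 63$)
$C = 693$ ($C = \left(5 + 6\right) 63 = 11 \cdot 63 = 693$)
$\left(C + 1926\right) - 2565 = \left(693 + 1926\right) - 2565 = 2619 - 2565 = 54$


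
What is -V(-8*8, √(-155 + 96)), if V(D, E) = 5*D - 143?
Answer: 463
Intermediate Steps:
V(D, E) = -143 + 5*D
-V(-8*8, √(-155 + 96)) = -(-143 + 5*(-8*8)) = -(-143 + 5*(-64)) = -(-143 - 320) = -1*(-463) = 463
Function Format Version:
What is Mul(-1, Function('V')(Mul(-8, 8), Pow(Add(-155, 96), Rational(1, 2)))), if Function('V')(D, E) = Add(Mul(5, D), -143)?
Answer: 463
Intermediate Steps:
Function('V')(D, E) = Add(-143, Mul(5, D))
Mul(-1, Function('V')(Mul(-8, 8), Pow(Add(-155, 96), Rational(1, 2)))) = Mul(-1, Add(-143, Mul(5, Mul(-8, 8)))) = Mul(-1, Add(-143, Mul(5, -64))) = Mul(-1, Add(-143, -320)) = Mul(-1, -463) = 463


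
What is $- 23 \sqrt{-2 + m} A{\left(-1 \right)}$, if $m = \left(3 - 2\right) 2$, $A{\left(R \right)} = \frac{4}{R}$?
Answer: $0$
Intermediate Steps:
$m = 2$ ($m = \left(3 - 2\right) 2 = 1 \cdot 2 = 2$)
$- 23 \sqrt{-2 + m} A{\left(-1 \right)} = - 23 \sqrt{-2 + 2} \frac{4}{-1} = - 23 \sqrt{0} \cdot 4 \left(-1\right) = \left(-23\right) 0 \left(-4\right) = 0 \left(-4\right) = 0$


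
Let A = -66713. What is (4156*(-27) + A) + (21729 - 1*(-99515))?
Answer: -57681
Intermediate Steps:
(4156*(-27) + A) + (21729 - 1*(-99515)) = (4156*(-27) - 66713) + (21729 - 1*(-99515)) = (-112212 - 66713) + (21729 + 99515) = -178925 + 121244 = -57681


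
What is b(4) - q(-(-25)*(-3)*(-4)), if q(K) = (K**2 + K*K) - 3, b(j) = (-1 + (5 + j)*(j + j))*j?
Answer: -179713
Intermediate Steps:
b(j) = j*(-1 + 2*j*(5 + j)) (b(j) = (-1 + (5 + j)*(2*j))*j = (-1 + 2*j*(5 + j))*j = j*(-1 + 2*j*(5 + j)))
q(K) = -3 + 2*K**2 (q(K) = (K**2 + K**2) - 3 = 2*K**2 - 3 = -3 + 2*K**2)
b(4) - q(-(-25)*(-3)*(-4)) = 4*(-1 + 2*4**2 + 10*4) - (-3 + 2*(-(-25)*(-3)*(-4))**2) = 4*(-1 + 2*16 + 40) - (-3 + 2*(-5*15*(-4))**2) = 4*(-1 + 32 + 40) - (-3 + 2*(-75*(-4))**2) = 4*71 - (-3 + 2*300**2) = 284 - (-3 + 2*90000) = 284 - (-3 + 180000) = 284 - 1*179997 = 284 - 179997 = -179713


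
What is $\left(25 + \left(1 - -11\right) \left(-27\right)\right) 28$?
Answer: $-8372$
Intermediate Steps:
$\left(25 + \left(1 - -11\right) \left(-27\right)\right) 28 = \left(25 + \left(1 + 11\right) \left(-27\right)\right) 28 = \left(25 + 12 \left(-27\right)\right) 28 = \left(25 - 324\right) 28 = \left(-299\right) 28 = -8372$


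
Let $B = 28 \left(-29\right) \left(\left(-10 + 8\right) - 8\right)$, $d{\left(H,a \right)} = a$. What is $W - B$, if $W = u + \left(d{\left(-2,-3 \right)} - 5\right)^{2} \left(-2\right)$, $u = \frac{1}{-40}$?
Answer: $- \frac{329921}{40} \approx -8248.0$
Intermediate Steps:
$u = - \frac{1}{40} \approx -0.025$
$B = 8120$ ($B = - 812 \left(-2 - 8\right) = \left(-812\right) \left(-10\right) = 8120$)
$W = - \frac{5121}{40}$ ($W = - \frac{1}{40} + \left(-3 - 5\right)^{2} \left(-2\right) = - \frac{1}{40} + \left(-8\right)^{2} \left(-2\right) = - \frac{1}{40} + 64 \left(-2\right) = - \frac{1}{40} - 128 = - \frac{5121}{40} \approx -128.02$)
$W - B = - \frac{5121}{40} - 8120 = - \frac{329921}{40}$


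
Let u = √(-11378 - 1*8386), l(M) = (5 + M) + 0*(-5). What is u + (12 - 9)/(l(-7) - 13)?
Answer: -⅕ + 18*I*√61 ≈ -0.2 + 140.58*I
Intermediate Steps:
l(M) = 5 + M (l(M) = (5 + M) + 0 = 5 + M)
u = 18*I*√61 (u = √(-11378 - 8386) = √(-19764) = 18*I*√61 ≈ 140.58*I)
u + (12 - 9)/(l(-7) - 13) = 18*I*√61 + (12 - 9)/((5 - 7) - 13) = 18*I*√61 + 3/(-2 - 13) = 18*I*√61 + 3/(-15) = 18*I*√61 - 1/15*3 = 18*I*√61 - ⅕ = -⅕ + 18*I*√61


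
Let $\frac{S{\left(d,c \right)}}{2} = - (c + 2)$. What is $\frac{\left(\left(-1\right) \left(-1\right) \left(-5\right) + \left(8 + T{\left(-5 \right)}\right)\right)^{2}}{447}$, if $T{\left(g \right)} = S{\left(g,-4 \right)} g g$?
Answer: $\frac{10609}{447} \approx 23.734$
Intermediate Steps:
$S{\left(d,c \right)} = -4 - 2 c$ ($S{\left(d,c \right)} = 2 \left(- (c + 2)\right) = 2 \left(- (2 + c)\right) = 2 \left(-2 - c\right) = -4 - 2 c$)
$T{\left(g \right)} = 4 g^{2}$ ($T{\left(g \right)} = \left(-4 - -8\right) g g = \left(-4 + 8\right) g g = 4 g g = 4 g^{2}$)
$\frac{\left(\left(-1\right) \left(-1\right) \left(-5\right) + \left(8 + T{\left(-5 \right)}\right)\right)^{2}}{447} = \frac{\left(\left(-1\right) \left(-1\right) \left(-5\right) + \left(8 + 4 \left(-5\right)^{2}\right)\right)^{2}}{447} = \left(1 \left(-5\right) + \left(8 + 4 \cdot 25\right)\right)^{2} \cdot \frac{1}{447} = \left(-5 + \left(8 + 100\right)\right)^{2} \cdot \frac{1}{447} = \left(-5 + 108\right)^{2} \cdot \frac{1}{447} = 103^{2} \cdot \frac{1}{447} = 10609 \cdot \frac{1}{447} = \frac{10609}{447}$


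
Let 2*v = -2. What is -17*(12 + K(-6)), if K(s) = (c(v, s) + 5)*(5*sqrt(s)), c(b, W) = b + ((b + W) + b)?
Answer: -204 + 340*I*sqrt(6) ≈ -204.0 + 832.83*I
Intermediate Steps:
v = -1 (v = (1/2)*(-2) = -1)
c(b, W) = W + 3*b (c(b, W) = b + ((W + b) + b) = b + (W + 2*b) = W + 3*b)
K(s) = 5*sqrt(s)*(2 + s) (K(s) = ((s + 3*(-1)) + 5)*(5*sqrt(s)) = ((s - 3) + 5)*(5*sqrt(s)) = ((-3 + s) + 5)*(5*sqrt(s)) = (2 + s)*(5*sqrt(s)) = 5*sqrt(s)*(2 + s))
-17*(12 + K(-6)) = -17*(12 + 5*sqrt(-6)*(2 - 6)) = -17*(12 + 5*(I*sqrt(6))*(-4)) = -17*(12 - 20*I*sqrt(6)) = -204 + 340*I*sqrt(6)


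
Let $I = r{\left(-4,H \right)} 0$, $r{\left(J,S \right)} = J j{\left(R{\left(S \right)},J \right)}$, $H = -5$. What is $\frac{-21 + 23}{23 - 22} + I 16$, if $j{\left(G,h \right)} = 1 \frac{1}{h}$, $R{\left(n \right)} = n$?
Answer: $2$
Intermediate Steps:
$j{\left(G,h \right)} = \frac{1}{h}$
$r{\left(J,S \right)} = 1$ ($r{\left(J,S \right)} = \frac{J}{J} = 1$)
$I = 0$ ($I = 1 \cdot 0 = 0$)
$\frac{-21 + 23}{23 - 22} + I 16 = \frac{-21 + 23}{23 - 22} + 0 \cdot 16 = \frac{2}{1} + 0 = 2 \cdot 1 + 0 = 2 + 0 = 2$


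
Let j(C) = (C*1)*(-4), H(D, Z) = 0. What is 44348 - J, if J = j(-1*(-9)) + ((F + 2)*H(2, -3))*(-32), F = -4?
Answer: 44384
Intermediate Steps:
j(C) = -4*C (j(C) = C*(-4) = -4*C)
J = -36 (J = -(-4)*(-9) + ((-4 + 2)*0)*(-32) = -4*9 - 2*0*(-32) = -36 + 0*(-32) = -36 + 0 = -36)
44348 - J = 44348 - 1*(-36) = 44348 + 36 = 44384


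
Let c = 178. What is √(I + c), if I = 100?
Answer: √278 ≈ 16.673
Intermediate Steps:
√(I + c) = √(100 + 178) = √278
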